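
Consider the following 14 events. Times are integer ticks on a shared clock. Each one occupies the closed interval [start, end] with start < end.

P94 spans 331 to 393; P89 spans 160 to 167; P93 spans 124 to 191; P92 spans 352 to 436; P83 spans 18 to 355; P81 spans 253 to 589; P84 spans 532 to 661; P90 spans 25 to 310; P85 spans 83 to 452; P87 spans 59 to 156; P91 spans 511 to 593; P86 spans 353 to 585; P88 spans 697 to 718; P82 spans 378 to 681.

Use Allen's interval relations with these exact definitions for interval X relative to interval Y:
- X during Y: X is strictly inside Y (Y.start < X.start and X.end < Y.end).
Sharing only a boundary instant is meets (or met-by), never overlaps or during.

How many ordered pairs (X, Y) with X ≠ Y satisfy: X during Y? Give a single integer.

Checking all 182 ordered pairs for relation 'during'; matching pairs in alphabetical order:
(P84, P82): P84 during P82 ✓
(P86, P81): P86 during P81 ✓
(P87, P83): P87 during P83 ✓
(P87, P90): P87 during P90 ✓
(P89, P83): P89 during P83 ✓
(P89, P85): P89 during P85 ✓
(P89, P90): P89 during P90 ✓
(P89, P93): P89 during P93 ✓
(P90, P83): P90 during P83 ✓
(P91, P82): P91 during P82 ✓
(P92, P81): P92 during P81 ✓
(P92, P85): P92 during P85 ✓
(P93, P83): P93 during P83 ✓
(P93, P85): P93 during P85 ✓
(P93, P90): P93 during P90 ✓
(P94, P81): P94 during P81 ✓
(P94, P85): P94 during P85 ✓
Count: 17.

17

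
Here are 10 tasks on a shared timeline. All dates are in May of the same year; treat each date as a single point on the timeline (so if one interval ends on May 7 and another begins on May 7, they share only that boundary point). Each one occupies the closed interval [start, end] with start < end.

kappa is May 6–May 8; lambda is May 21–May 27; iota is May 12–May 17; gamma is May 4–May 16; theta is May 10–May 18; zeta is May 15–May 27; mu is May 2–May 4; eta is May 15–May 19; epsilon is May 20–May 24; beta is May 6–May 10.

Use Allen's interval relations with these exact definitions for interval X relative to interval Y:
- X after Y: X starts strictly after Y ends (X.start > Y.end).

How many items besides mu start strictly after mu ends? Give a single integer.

Target mu = [May 2, May 4].
beta [May 6, May 10] → after → counts.
epsilon [May 20, May 24] → after → counts.
eta [May 15, May 19] → after → counts.
gamma [May 4, May 16] → met-by → no.
iota [May 12, May 17] → after → counts.
kappa [May 6, May 8] → after → counts.
lambda [May 21, May 27] → after → counts.
theta [May 10, May 18] → after → counts.
zeta [May 15, May 27] → after → counts.
Total: 8.

8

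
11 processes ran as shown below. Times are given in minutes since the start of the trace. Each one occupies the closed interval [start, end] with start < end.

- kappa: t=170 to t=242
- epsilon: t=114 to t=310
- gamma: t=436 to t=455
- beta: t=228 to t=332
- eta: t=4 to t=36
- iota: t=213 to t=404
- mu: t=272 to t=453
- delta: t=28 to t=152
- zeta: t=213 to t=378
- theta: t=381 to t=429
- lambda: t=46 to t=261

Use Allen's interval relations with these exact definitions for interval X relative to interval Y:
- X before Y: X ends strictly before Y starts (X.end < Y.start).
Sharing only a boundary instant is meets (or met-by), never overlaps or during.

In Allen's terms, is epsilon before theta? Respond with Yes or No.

epsilon = [t=114, t=310], theta = [t=381, t=429].
Actual relation of epsilon to theta: before.
Asked whether 'before' holds → Yes.

Yes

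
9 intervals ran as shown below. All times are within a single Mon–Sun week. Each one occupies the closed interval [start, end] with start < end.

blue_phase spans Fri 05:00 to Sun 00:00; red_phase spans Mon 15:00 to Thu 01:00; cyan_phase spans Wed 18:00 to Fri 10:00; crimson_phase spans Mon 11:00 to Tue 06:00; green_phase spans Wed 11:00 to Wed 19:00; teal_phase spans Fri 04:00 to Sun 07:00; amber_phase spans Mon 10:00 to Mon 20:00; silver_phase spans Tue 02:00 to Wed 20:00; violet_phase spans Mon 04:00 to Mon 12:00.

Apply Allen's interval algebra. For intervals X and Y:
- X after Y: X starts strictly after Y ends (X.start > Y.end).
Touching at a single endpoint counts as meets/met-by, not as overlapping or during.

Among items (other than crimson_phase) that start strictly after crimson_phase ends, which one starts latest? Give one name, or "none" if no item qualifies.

blue_phase

Target crimson_phase = [Mon 11:00, Tue 06:00].
amber_phase [Mon 10:00, Mon 20:00] → overlaps → excluded.
blue_phase [Fri 05:00, Sun 00:00] → after → candidate.
cyan_phase [Wed 18:00, Fri 10:00] → after → candidate.
green_phase [Wed 11:00, Wed 19:00] → after → candidate.
red_phase [Mon 15:00, Thu 01:00] → overlapped-by → excluded.
silver_phase [Tue 02:00, Wed 20:00] → overlapped-by → excluded.
teal_phase [Fri 04:00, Sun 07:00] → after → candidate.
violet_phase [Mon 04:00, Mon 12:00] → overlaps → excluded.
Among candidates, latest start is Fri 05:00 → blue_phase.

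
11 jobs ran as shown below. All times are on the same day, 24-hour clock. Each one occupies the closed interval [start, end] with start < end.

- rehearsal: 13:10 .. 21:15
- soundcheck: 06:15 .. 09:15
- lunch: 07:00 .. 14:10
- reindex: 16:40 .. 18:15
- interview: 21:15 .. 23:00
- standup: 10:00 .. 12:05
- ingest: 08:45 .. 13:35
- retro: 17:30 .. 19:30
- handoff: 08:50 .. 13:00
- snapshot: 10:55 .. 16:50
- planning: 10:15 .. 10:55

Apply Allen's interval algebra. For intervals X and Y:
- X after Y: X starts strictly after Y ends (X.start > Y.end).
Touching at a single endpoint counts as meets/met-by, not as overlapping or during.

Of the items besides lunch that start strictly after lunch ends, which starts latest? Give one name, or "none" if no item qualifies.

interview

Target lunch = [07:00, 14:10].
handoff [08:50, 13:00] → during → excluded.
ingest [08:45, 13:35] → during → excluded.
interview [21:15, 23:00] → after → candidate.
planning [10:15, 10:55] → during → excluded.
rehearsal [13:10, 21:15] → overlapped-by → excluded.
reindex [16:40, 18:15] → after → candidate.
retro [17:30, 19:30] → after → candidate.
snapshot [10:55, 16:50] → overlapped-by → excluded.
soundcheck [06:15, 09:15] → overlaps → excluded.
standup [10:00, 12:05] → during → excluded.
Among candidates, latest start is 21:15 → interview.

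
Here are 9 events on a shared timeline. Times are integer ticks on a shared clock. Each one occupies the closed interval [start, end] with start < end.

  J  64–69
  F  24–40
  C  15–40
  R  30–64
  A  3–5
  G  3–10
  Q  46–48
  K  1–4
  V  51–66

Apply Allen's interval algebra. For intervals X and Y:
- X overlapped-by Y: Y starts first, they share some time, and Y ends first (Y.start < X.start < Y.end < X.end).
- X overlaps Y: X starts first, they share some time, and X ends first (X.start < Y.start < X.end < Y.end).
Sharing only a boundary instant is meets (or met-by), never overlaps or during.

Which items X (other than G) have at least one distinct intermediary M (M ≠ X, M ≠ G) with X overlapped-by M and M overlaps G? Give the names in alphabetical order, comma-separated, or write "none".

Target G = [3, 10].
Intermediaries M with M overlaps G: K.
Via K — items with X overlapped-by K: A.
Union: A.

A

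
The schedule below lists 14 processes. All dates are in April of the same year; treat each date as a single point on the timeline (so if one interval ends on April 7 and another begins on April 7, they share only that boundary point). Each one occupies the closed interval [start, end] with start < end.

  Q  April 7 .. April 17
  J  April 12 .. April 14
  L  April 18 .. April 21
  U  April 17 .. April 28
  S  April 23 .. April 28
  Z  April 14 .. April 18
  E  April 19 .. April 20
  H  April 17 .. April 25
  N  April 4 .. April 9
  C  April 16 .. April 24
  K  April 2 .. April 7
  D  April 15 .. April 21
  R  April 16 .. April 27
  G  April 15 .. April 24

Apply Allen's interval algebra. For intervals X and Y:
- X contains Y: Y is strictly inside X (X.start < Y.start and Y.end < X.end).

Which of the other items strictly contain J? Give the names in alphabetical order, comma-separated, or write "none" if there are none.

Q

Target J = [April 12, April 14].
C [April 16, April 24] → after → no.
D [April 15, April 21] → after → no.
E [April 19, April 20] → after → no.
G [April 15, April 24] → after → no.
H [April 17, April 25] → after → no.
K [April 2, April 7] → before → no.
L [April 18, April 21] → after → no.
N [April 4, April 9] → before → no.
Q [April 7, April 17] → contains → yes.
R [April 16, April 27] → after → no.
S [April 23, April 28] → after → no.
U [April 17, April 28] → after → no.
Z [April 14, April 18] → met-by → no.
Result: Q.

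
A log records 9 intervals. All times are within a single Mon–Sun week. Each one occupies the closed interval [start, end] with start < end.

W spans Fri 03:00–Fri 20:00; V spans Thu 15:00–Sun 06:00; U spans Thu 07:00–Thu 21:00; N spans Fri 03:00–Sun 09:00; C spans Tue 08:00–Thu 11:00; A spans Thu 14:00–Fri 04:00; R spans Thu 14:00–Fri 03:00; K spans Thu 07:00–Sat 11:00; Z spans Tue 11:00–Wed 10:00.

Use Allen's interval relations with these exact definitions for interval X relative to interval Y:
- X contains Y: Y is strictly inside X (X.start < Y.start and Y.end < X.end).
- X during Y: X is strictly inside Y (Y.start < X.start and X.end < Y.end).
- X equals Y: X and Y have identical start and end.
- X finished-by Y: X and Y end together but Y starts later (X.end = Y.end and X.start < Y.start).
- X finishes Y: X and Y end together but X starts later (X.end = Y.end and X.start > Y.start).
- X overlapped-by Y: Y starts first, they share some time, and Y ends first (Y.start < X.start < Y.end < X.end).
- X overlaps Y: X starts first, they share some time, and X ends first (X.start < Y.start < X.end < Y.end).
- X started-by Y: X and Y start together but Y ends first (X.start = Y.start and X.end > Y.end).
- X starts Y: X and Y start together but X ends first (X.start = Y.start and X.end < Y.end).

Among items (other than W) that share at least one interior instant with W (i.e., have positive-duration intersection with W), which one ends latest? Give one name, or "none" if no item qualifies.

N

Target W = [Fri 03:00, Fri 20:00].
A [Thu 14:00, Fri 04:00] → overlaps → candidate.
C [Tue 08:00, Thu 11:00] → before → excluded.
K [Thu 07:00, Sat 11:00] → contains → candidate.
N [Fri 03:00, Sun 09:00] → started-by → candidate.
R [Thu 14:00, Fri 03:00] → meets → excluded.
U [Thu 07:00, Thu 21:00] → before → excluded.
V [Thu 15:00, Sun 06:00] → contains → candidate.
Z [Tue 11:00, Wed 10:00] → before → excluded.
Among candidates, latest end is Sun 09:00 → N.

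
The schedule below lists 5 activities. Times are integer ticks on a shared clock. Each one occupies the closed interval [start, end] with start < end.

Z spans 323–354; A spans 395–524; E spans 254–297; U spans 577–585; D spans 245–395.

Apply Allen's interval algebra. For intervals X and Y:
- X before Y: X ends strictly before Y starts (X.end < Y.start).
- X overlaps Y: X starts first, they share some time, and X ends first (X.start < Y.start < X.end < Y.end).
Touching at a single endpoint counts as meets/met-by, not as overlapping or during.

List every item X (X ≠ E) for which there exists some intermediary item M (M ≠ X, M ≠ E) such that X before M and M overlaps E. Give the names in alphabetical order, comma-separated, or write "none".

Target E = [254, 297].
Intermediaries M with M overlaps E: none.
Union: none.

none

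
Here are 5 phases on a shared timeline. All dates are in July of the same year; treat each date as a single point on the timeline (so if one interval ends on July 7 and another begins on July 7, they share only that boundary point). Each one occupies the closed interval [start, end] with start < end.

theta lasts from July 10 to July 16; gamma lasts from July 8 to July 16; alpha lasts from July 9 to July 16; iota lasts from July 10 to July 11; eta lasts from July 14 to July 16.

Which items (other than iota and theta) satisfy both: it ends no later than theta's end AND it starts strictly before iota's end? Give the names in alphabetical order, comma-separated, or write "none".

Conditions: its end is no later than theta's end (X.end <= July 16) AND its start is strictly before iota's end (X.start < July 11).
alpha: end July 16 <= July 16? ✓; start July 9 < July 11? ✓ → yes.
eta: end July 16 <= July 16? ✓; start July 14 < July 11? ✗ → no.
gamma: end July 16 <= July 16? ✓; start July 8 < July 11? ✓ → yes.
Result: alpha, gamma.

alpha, gamma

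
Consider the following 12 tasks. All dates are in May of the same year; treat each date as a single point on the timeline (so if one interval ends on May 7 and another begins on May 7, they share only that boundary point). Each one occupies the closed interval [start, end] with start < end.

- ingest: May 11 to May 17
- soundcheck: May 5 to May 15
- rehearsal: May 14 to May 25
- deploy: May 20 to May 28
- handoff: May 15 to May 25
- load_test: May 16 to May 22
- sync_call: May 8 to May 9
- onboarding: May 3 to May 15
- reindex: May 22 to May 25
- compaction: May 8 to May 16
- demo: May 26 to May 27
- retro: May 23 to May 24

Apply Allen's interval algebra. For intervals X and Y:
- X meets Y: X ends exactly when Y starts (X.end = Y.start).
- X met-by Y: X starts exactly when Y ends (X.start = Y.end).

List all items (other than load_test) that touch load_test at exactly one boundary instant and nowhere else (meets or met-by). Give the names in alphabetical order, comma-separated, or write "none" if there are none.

compaction, reindex

Target load_test = [May 16, May 22].
compaction [May 8, May 16] → meets → yes.
demo [May 26, May 27] → after → no.
deploy [May 20, May 28] → overlapped-by → no.
handoff [May 15, May 25] → contains → no.
ingest [May 11, May 17] → overlaps → no.
onboarding [May 3, May 15] → before → no.
rehearsal [May 14, May 25] → contains → no.
reindex [May 22, May 25] → met-by → yes.
retro [May 23, May 24] → after → no.
soundcheck [May 5, May 15] → before → no.
sync_call [May 8, May 9] → before → no.
Result: compaction, reindex.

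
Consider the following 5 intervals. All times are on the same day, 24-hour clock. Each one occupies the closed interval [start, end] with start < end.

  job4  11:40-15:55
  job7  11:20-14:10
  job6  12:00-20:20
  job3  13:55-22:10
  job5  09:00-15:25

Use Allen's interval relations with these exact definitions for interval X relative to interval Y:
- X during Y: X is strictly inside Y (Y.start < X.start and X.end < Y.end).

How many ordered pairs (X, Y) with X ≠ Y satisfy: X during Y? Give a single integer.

1

Checking all 20 ordered pairs for relation 'during'; matching pairs in alphabetical order:
(job7, job5): job7 during job5 ✓
Count: 1.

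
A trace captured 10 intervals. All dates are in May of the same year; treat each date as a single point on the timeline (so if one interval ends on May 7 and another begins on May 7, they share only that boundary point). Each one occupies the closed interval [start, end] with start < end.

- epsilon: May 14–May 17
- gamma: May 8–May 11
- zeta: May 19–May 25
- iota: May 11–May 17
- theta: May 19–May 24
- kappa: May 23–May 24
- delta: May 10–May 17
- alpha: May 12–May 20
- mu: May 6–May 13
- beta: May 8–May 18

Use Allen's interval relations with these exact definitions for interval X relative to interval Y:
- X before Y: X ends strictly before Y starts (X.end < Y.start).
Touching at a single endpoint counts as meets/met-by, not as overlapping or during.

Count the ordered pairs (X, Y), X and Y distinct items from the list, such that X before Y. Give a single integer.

Checking all 90 ordered pairs for relation 'before'; matching pairs in alphabetical order:
(alpha, kappa): alpha before kappa ✓
(beta, kappa): beta before kappa ✓
(beta, theta): beta before theta ✓
(beta, zeta): beta before zeta ✓
(delta, kappa): delta before kappa ✓
(delta, theta): delta before theta ✓
(delta, zeta): delta before zeta ✓
(epsilon, kappa): epsilon before kappa ✓
(epsilon, theta): epsilon before theta ✓
(epsilon, zeta): epsilon before zeta ✓
(gamma, alpha): gamma before alpha ✓
(gamma, epsilon): gamma before epsilon ✓
(gamma, kappa): gamma before kappa ✓
(gamma, theta): gamma before theta ✓
(gamma, zeta): gamma before zeta ✓
(iota, kappa): iota before kappa ✓
(iota, theta): iota before theta ✓
(iota, zeta): iota before zeta ✓
(mu, epsilon): mu before epsilon ✓
(mu, kappa): mu before kappa ✓
(mu, theta): mu before theta ✓
(mu, zeta): mu before zeta ✓
Count: 22.

22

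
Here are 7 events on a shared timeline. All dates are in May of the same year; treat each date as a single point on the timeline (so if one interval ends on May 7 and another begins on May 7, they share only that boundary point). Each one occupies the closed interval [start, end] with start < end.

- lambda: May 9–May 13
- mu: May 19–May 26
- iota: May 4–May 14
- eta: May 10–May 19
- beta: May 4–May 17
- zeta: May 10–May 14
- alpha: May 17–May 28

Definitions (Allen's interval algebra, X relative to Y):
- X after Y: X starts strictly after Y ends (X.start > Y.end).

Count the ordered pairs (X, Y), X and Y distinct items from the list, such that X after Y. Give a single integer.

7

Checking all 42 ordered pairs for relation 'after'; matching pairs in alphabetical order:
(alpha, iota): alpha after iota ✓
(alpha, lambda): alpha after lambda ✓
(alpha, zeta): alpha after zeta ✓
(mu, beta): mu after beta ✓
(mu, iota): mu after iota ✓
(mu, lambda): mu after lambda ✓
(mu, zeta): mu after zeta ✓
Count: 7.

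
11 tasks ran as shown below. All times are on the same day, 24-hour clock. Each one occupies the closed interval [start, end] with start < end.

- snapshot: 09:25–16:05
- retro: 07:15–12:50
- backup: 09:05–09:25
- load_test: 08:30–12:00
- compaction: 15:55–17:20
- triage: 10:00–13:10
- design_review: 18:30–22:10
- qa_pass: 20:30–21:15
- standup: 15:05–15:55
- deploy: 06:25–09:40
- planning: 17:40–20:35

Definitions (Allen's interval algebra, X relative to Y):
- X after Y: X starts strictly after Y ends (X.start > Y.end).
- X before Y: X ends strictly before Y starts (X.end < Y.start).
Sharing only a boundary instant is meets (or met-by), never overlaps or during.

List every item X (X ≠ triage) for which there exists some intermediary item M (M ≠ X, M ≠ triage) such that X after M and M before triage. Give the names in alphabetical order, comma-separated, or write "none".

Target triage = [10:00, 13:10].
Intermediaries M with M before triage: backup, deploy.
Via backup — items with X after backup: compaction, design_review, planning, qa_pass, standup.
Via deploy — items with X after deploy: compaction, design_review, planning, qa_pass, standup.
Union: compaction, design_review, planning, qa_pass, standup.

compaction, design_review, planning, qa_pass, standup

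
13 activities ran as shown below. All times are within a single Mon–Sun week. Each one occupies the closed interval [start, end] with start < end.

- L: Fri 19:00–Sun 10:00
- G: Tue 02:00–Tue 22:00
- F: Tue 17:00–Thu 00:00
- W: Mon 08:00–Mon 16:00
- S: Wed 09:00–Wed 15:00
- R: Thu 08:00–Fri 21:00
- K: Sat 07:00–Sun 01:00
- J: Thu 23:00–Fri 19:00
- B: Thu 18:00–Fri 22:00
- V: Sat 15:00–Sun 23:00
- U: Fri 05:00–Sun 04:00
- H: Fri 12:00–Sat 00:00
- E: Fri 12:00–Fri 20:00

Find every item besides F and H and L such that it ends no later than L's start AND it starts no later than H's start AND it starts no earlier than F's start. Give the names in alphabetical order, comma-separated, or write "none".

Conditions: its end is no later than L's start (X.end <= Fri 19:00) AND its start is no later than H's start (X.start <= Fri 12:00) AND its start is no earlier than F's start (X.start >= Tue 17:00).
B: end Fri 22:00 <= Fri 19:00? ✗; start Thu 18:00 <= Fri 12:00? ✓; start Thu 18:00 >= Tue 17:00? ✓ → no.
E: end Fri 20:00 <= Fri 19:00? ✗; start Fri 12:00 <= Fri 12:00? ✓; start Fri 12:00 >= Tue 17:00? ✓ → no.
G: end Tue 22:00 <= Fri 19:00? ✓; start Tue 02:00 <= Fri 12:00? ✓; start Tue 02:00 >= Tue 17:00? ✗ → no.
J: end Fri 19:00 <= Fri 19:00? ✓; start Thu 23:00 <= Fri 12:00? ✓; start Thu 23:00 >= Tue 17:00? ✓ → yes.
K: end Sun 01:00 <= Fri 19:00? ✗; start Sat 07:00 <= Fri 12:00? ✗; start Sat 07:00 >= Tue 17:00? ✓ → no.
R: end Fri 21:00 <= Fri 19:00? ✗; start Thu 08:00 <= Fri 12:00? ✓; start Thu 08:00 >= Tue 17:00? ✓ → no.
S: end Wed 15:00 <= Fri 19:00? ✓; start Wed 09:00 <= Fri 12:00? ✓; start Wed 09:00 >= Tue 17:00? ✓ → yes.
U: end Sun 04:00 <= Fri 19:00? ✗; start Fri 05:00 <= Fri 12:00? ✓; start Fri 05:00 >= Tue 17:00? ✓ → no.
V: end Sun 23:00 <= Fri 19:00? ✗; start Sat 15:00 <= Fri 12:00? ✗; start Sat 15:00 >= Tue 17:00? ✓ → no.
W: end Mon 16:00 <= Fri 19:00? ✓; start Mon 08:00 <= Fri 12:00? ✓; start Mon 08:00 >= Tue 17:00? ✗ → no.
Result: J, S.

J, S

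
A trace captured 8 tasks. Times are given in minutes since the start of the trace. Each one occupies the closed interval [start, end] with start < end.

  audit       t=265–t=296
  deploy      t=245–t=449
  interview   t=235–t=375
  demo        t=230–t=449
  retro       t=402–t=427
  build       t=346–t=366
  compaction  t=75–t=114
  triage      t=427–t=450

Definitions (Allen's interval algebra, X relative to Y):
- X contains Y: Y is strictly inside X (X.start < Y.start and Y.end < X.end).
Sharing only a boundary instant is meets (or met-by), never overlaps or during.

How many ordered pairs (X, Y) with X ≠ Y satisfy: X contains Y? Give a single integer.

9

Checking all 56 ordered pairs for relation 'contains'; matching pairs in alphabetical order:
(demo, audit): demo contains audit ✓
(demo, build): demo contains build ✓
(demo, interview): demo contains interview ✓
(demo, retro): demo contains retro ✓
(deploy, audit): deploy contains audit ✓
(deploy, build): deploy contains build ✓
(deploy, retro): deploy contains retro ✓
(interview, audit): interview contains audit ✓
(interview, build): interview contains build ✓
Count: 9.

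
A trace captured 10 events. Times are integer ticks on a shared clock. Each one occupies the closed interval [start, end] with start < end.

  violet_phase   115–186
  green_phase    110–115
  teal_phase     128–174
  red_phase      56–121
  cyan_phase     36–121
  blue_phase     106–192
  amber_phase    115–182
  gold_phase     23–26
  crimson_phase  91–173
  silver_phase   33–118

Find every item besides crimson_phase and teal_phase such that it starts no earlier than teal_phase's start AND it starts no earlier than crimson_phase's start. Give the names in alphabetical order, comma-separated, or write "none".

none

Conditions: its start is no earlier than teal_phase's start (X.start >= 128) AND its start is no earlier than crimson_phase's start (X.start >= 91).
amber_phase: start 115 >= 128? ✗; start 115 >= 91? ✓ → no.
blue_phase: start 106 >= 128? ✗; start 106 >= 91? ✓ → no.
cyan_phase: start 36 >= 128? ✗; start 36 >= 91? ✗ → no.
gold_phase: start 23 >= 128? ✗; start 23 >= 91? ✗ → no.
green_phase: start 110 >= 128? ✗; start 110 >= 91? ✓ → no.
red_phase: start 56 >= 128? ✗; start 56 >= 91? ✗ → no.
silver_phase: start 33 >= 128? ✗; start 33 >= 91? ✗ → no.
violet_phase: start 115 >= 128? ✗; start 115 >= 91? ✓ → no.
Result: none.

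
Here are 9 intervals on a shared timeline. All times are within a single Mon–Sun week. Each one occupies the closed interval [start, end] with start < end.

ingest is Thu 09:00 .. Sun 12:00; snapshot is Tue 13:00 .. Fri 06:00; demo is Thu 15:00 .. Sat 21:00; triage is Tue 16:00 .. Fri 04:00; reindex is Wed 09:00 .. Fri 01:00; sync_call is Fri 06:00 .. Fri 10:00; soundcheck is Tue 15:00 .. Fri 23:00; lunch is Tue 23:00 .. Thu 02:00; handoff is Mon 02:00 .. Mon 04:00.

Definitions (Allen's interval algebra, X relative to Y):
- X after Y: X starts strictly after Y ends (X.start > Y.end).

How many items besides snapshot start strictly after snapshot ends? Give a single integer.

0

Target snapshot = [Tue 13:00, Fri 06:00].
demo [Thu 15:00, Sat 21:00] → overlapped-by → no.
handoff [Mon 02:00, Mon 04:00] → before → no.
ingest [Thu 09:00, Sun 12:00] → overlapped-by → no.
lunch [Tue 23:00, Thu 02:00] → during → no.
reindex [Wed 09:00, Fri 01:00] → during → no.
soundcheck [Tue 15:00, Fri 23:00] → overlapped-by → no.
sync_call [Fri 06:00, Fri 10:00] → met-by → no.
triage [Tue 16:00, Fri 04:00] → during → no.
Total: 0.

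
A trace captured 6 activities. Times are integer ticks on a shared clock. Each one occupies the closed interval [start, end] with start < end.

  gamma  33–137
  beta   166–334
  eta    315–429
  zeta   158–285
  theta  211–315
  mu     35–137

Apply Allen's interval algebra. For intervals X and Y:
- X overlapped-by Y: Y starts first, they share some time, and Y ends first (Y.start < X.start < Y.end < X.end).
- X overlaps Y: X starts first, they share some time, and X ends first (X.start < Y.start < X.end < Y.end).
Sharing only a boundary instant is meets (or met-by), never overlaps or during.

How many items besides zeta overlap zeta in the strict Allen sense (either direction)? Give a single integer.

Target zeta = [158, 285].
beta [166, 334] → overlapped-by → counts.
eta [315, 429] → after → no.
gamma [33, 137] → before → no.
mu [35, 137] → before → no.
theta [211, 315] → overlapped-by → counts.
Total: 2.

2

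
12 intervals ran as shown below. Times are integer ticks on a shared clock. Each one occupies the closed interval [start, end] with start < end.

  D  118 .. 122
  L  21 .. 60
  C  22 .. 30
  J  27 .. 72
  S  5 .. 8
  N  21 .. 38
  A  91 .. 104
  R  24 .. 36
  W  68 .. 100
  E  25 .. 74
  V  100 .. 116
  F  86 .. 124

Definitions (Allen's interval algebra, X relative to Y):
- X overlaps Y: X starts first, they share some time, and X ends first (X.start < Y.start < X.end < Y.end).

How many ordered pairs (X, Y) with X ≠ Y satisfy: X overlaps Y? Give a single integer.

Checking all 132 ordered pairs for relation 'overlaps'; matching pairs in alphabetical order:
(A, V): A overlaps V ✓
(C, E): C overlaps E ✓
(C, J): C overlaps J ✓
(C, R): C overlaps R ✓
(E, W): E overlaps W ✓
(J, W): J overlaps W ✓
(L, E): L overlaps E ✓
(L, J): L overlaps J ✓
(N, E): N overlaps E ✓
(N, J): N overlaps J ✓
(R, E): R overlaps E ✓
(R, J): R overlaps J ✓
(W, A): W overlaps A ✓
(W, F): W overlaps F ✓
Count: 14.

14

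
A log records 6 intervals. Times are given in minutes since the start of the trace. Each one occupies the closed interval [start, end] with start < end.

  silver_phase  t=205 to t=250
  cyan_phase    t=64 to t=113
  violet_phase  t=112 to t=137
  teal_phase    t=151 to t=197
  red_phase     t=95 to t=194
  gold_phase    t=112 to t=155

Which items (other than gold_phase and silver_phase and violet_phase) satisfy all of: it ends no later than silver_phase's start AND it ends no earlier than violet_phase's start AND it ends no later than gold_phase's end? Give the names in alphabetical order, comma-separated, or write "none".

cyan_phase

Conditions: its end is no later than silver_phase's start (X.end <= t=205) AND its end is no earlier than violet_phase's start (X.end >= t=112) AND its end is no later than gold_phase's end (X.end <= t=155).
cyan_phase: end t=113 <= t=205? ✓; end t=113 >= t=112? ✓; end t=113 <= t=155? ✓ → yes.
red_phase: end t=194 <= t=205? ✓; end t=194 >= t=112? ✓; end t=194 <= t=155? ✗ → no.
teal_phase: end t=197 <= t=205? ✓; end t=197 >= t=112? ✓; end t=197 <= t=155? ✗ → no.
Result: cyan_phase.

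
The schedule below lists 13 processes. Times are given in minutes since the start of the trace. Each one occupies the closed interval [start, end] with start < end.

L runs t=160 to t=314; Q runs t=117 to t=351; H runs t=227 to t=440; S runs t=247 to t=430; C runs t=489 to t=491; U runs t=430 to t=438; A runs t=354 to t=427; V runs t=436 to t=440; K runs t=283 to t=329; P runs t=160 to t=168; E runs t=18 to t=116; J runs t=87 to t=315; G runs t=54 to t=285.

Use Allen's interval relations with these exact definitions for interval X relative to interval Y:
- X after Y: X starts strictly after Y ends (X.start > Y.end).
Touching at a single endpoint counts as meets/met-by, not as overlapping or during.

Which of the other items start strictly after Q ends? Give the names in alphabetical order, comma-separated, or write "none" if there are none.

A, C, U, V

Target Q = [t=117, t=351].
A [t=354, t=427] → after → yes.
C [t=489, t=491] → after → yes.
E [t=18, t=116] → before → no.
G [t=54, t=285] → overlaps → no.
H [t=227, t=440] → overlapped-by → no.
J [t=87, t=315] → overlaps → no.
K [t=283, t=329] → during → no.
L [t=160, t=314] → during → no.
P [t=160, t=168] → during → no.
S [t=247, t=430] → overlapped-by → no.
U [t=430, t=438] → after → yes.
V [t=436, t=440] → after → yes.
Result: A, C, U, V.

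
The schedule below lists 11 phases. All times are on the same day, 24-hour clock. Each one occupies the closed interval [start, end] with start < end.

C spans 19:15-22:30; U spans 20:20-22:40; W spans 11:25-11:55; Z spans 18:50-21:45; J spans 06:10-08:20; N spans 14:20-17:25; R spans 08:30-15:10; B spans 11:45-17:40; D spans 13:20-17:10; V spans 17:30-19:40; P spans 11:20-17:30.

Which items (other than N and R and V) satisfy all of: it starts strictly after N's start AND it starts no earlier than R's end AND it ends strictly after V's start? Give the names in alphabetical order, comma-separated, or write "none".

Conditions: its start is strictly after N's start (X.start > 14:20) AND its start is no earlier than R's end (X.start >= 15:10) AND its end is strictly after V's start (X.end > 17:30).
B: start 11:45 > 14:20? ✗; start 11:45 >= 15:10? ✗; end 17:40 > 17:30? ✓ → no.
C: start 19:15 > 14:20? ✓; start 19:15 >= 15:10? ✓; end 22:30 > 17:30? ✓ → yes.
D: start 13:20 > 14:20? ✗; start 13:20 >= 15:10? ✗; end 17:10 > 17:30? ✗ → no.
J: start 06:10 > 14:20? ✗; start 06:10 >= 15:10? ✗; end 08:20 > 17:30? ✗ → no.
P: start 11:20 > 14:20? ✗; start 11:20 >= 15:10? ✗; end 17:30 > 17:30? ✗ → no.
U: start 20:20 > 14:20? ✓; start 20:20 >= 15:10? ✓; end 22:40 > 17:30? ✓ → yes.
W: start 11:25 > 14:20? ✗; start 11:25 >= 15:10? ✗; end 11:55 > 17:30? ✗ → no.
Z: start 18:50 > 14:20? ✓; start 18:50 >= 15:10? ✓; end 21:45 > 17:30? ✓ → yes.
Result: C, U, Z.

C, U, Z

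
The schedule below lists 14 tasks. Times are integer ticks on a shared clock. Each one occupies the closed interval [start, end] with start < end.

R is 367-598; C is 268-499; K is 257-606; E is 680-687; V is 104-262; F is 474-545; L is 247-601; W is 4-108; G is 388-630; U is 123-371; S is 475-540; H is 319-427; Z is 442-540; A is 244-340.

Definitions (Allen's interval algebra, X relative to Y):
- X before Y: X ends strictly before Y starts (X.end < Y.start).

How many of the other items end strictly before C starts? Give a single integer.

Target C = [268, 499].
A [244, 340] → overlaps → no.
E [680, 687] → after → no.
F [474, 545] → overlapped-by → no.
G [388, 630] → overlapped-by → no.
H [319, 427] → during → no.
K [257, 606] → contains → no.
L [247, 601] → contains → no.
R [367, 598] → overlapped-by → no.
S [475, 540] → overlapped-by → no.
U [123, 371] → overlaps → no.
V [104, 262] → before → counts.
W [4, 108] → before → counts.
Z [442, 540] → overlapped-by → no.
Total: 2.

2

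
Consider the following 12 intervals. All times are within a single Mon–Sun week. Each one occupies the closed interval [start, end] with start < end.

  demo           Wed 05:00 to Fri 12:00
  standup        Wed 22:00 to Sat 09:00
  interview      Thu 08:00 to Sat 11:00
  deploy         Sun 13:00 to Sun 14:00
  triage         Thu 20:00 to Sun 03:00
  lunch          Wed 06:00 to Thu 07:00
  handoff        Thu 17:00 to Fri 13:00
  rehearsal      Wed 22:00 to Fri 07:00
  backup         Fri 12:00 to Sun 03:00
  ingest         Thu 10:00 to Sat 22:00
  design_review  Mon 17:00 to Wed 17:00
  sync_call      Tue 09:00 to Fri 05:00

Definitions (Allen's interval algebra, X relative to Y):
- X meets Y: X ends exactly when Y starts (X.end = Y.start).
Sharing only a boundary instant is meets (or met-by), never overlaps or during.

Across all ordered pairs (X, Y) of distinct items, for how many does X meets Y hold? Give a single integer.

1

Checking all 132 ordered pairs for relation 'meets'; matching pairs in alphabetical order:
(demo, backup): demo meets backup ✓
Count: 1.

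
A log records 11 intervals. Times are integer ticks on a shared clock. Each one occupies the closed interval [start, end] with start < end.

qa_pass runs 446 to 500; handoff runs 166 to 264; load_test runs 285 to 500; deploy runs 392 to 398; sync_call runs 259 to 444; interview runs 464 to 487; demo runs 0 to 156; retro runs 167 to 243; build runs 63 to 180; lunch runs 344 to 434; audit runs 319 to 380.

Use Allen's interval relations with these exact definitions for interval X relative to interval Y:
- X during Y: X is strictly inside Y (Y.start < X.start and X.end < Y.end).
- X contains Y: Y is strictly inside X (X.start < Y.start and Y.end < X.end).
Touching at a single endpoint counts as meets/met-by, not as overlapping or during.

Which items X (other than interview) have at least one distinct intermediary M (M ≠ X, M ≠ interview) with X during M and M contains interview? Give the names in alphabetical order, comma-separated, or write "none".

Target interview = [464, 487].
Intermediaries M with M contains interview: load_test, qa_pass.
Via load_test — items with X during load_test: audit, deploy, lunch.
Via qa_pass — items with X during qa_pass: none.
Union: audit, deploy, lunch.

audit, deploy, lunch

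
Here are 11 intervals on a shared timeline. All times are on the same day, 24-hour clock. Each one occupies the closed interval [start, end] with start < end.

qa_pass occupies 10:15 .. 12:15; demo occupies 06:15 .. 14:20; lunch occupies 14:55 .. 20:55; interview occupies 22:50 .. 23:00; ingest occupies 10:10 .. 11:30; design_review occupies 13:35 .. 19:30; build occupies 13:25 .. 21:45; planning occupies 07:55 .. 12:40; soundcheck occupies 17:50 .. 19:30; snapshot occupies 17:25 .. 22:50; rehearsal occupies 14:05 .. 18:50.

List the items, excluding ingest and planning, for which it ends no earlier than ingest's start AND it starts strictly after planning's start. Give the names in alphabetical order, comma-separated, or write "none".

Conditions: its end is no earlier than ingest's start (X.end >= 10:10) AND its start is strictly after planning's start (X.start > 07:55).
build: end 21:45 >= 10:10? ✓; start 13:25 > 07:55? ✓ → yes.
demo: end 14:20 >= 10:10? ✓; start 06:15 > 07:55? ✗ → no.
design_review: end 19:30 >= 10:10? ✓; start 13:35 > 07:55? ✓ → yes.
interview: end 23:00 >= 10:10? ✓; start 22:50 > 07:55? ✓ → yes.
lunch: end 20:55 >= 10:10? ✓; start 14:55 > 07:55? ✓ → yes.
qa_pass: end 12:15 >= 10:10? ✓; start 10:15 > 07:55? ✓ → yes.
rehearsal: end 18:50 >= 10:10? ✓; start 14:05 > 07:55? ✓ → yes.
snapshot: end 22:50 >= 10:10? ✓; start 17:25 > 07:55? ✓ → yes.
soundcheck: end 19:30 >= 10:10? ✓; start 17:50 > 07:55? ✓ → yes.
Result: build, design_review, interview, lunch, qa_pass, rehearsal, snapshot, soundcheck.

build, design_review, interview, lunch, qa_pass, rehearsal, snapshot, soundcheck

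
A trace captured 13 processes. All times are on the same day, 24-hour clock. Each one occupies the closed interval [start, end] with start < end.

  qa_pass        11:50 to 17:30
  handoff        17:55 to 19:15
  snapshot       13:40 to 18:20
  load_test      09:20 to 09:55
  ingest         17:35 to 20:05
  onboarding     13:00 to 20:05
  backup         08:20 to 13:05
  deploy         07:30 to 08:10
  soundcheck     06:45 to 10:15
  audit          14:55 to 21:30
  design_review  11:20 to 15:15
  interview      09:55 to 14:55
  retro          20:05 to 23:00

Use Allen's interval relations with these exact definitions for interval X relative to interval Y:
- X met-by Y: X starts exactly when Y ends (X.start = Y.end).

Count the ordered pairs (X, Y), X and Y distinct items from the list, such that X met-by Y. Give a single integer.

Checking all 156 ordered pairs for relation 'met-by'; matching pairs in alphabetical order:
(audit, interview): audit met-by interview ✓
(interview, load_test): interview met-by load_test ✓
(retro, ingest): retro met-by ingest ✓
(retro, onboarding): retro met-by onboarding ✓
Count: 4.

4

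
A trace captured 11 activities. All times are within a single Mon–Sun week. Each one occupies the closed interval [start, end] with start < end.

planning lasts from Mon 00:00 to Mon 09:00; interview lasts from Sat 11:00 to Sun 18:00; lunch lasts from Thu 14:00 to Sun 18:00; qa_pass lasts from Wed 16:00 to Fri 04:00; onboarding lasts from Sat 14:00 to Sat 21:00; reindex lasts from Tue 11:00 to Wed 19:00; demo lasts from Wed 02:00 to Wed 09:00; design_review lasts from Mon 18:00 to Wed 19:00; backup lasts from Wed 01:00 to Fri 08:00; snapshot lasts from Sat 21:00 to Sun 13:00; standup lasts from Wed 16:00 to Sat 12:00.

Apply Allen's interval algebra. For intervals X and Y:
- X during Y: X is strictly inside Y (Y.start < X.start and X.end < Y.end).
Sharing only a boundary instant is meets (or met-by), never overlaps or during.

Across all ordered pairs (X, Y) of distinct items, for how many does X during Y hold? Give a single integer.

Checking all 110 ordered pairs for relation 'during'; matching pairs in alphabetical order:
(demo, backup): demo during backup ✓
(demo, design_review): demo during design_review ✓
(demo, reindex): demo during reindex ✓
(onboarding, interview): onboarding during interview ✓
(onboarding, lunch): onboarding during lunch ✓
(qa_pass, backup): qa_pass during backup ✓
(snapshot, interview): snapshot during interview ✓
(snapshot, lunch): snapshot during lunch ✓
Count: 8.

8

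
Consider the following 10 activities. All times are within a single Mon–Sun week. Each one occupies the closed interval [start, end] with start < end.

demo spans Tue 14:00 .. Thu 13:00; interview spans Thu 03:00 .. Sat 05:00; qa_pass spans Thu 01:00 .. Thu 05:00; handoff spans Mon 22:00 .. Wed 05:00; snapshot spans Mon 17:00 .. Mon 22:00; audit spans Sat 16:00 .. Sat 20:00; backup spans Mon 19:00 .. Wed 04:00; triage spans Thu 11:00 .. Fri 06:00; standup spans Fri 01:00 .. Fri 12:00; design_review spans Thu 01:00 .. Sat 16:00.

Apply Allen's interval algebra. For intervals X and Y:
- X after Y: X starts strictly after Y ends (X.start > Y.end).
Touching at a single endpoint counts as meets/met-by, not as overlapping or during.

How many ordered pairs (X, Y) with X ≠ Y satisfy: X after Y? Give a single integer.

Checking all 90 ordered pairs for relation 'after'; matching pairs in alphabetical order:
(audit, backup): audit after backup ✓
(audit, demo): audit after demo ✓
(audit, handoff): audit after handoff ✓
(audit, interview): audit after interview ✓
(audit, qa_pass): audit after qa_pass ✓
(audit, snapshot): audit after snapshot ✓
(audit, standup): audit after standup ✓
(audit, triage): audit after triage ✓
(demo, snapshot): demo after snapshot ✓
(design_review, backup): design_review after backup ✓
(design_review, handoff): design_review after handoff ✓
(design_review, snapshot): design_review after snapshot ✓
(interview, backup): interview after backup ✓
(interview, handoff): interview after handoff ✓
(interview, snapshot): interview after snapshot ✓
(qa_pass, backup): qa_pass after backup ✓
(qa_pass, handoff): qa_pass after handoff ✓
(qa_pass, snapshot): qa_pass after snapshot ✓
(standup, backup): standup after backup ✓
(standup, demo): standup after demo ✓
(standup, handoff): standup after handoff ✓
(standup, qa_pass): standup after qa_pass ✓
(standup, snapshot): standup after snapshot ✓
(triage, backup): triage after backup ✓
... plus 3 further pairs not listed.
Count: 27.

27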